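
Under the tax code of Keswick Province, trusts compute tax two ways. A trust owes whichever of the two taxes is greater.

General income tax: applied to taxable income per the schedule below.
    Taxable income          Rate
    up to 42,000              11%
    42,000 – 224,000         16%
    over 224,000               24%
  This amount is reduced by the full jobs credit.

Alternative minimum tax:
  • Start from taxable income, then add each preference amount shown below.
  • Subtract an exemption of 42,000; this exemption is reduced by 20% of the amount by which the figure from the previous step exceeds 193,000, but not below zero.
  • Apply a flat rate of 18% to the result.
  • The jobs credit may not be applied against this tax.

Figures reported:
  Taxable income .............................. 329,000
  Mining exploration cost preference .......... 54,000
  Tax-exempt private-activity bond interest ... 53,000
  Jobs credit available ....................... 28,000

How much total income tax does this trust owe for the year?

78,480

Alternative minimum tax:
  Adjusted income: 329,000 + 54,000 + 53,000 = 436,000
  Exemption: 20% × (436,000 − 193,000) = 48,600 ≥ 42,000, so the exemption is fully phased out
  Base: 436,000 − 0 = 436,000
  436,000 × 18% = 78,480

General income tax:
  42,000 × 11% = 4,620
  182,000 × 16% = 29,120
  105,000 × 24% = 25,200
  → 58,940
  Less jobs credit 28,000 → 30,940

78,480 > 30,940, so the alternative minimum tax is the binding amount.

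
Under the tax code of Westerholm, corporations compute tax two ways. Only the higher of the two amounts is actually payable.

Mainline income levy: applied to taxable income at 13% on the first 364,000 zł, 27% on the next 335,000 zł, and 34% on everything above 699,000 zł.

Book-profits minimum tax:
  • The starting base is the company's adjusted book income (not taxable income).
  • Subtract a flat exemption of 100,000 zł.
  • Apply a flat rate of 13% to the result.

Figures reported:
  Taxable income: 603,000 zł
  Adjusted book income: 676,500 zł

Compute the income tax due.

Mainline income levy:
  364,000 zł × 13% = 47,320 zł
  239,000 zł × 27% = 64,530 zł
  → 111,850 zł

Book-profits minimum tax:
  Base (adjusted book income): 676,500 zł
  Less exemption 100,000 zł → base 576,500 zł
  576,500 zł × 13% = 74,945 zł

111,850 zł > 74,945 zł, so the mainline income levy governs.

111,850 zł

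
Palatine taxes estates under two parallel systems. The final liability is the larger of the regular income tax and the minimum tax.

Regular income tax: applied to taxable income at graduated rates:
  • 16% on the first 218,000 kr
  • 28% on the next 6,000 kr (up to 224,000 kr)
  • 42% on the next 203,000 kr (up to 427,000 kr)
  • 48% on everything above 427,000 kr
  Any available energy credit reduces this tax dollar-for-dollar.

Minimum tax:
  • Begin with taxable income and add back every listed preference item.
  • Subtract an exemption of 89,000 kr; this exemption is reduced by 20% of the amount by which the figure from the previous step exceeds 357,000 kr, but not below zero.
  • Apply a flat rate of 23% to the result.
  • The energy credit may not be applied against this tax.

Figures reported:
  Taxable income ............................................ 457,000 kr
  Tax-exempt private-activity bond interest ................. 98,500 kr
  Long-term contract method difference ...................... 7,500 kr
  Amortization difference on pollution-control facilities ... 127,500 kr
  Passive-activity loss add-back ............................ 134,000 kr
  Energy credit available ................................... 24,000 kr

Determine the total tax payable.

Regular income tax:
  218,000 kr × 16% = 34,880 kr
  6,000 kr × 28% = 1,680 kr
  203,000 kr × 42% = 85,260 kr
  30,000 kr × 48% = 14,400 kr
  → 136,220 kr
  Less energy credit 24,000 kr → 112,220 kr

Minimum tax:
  Adjusted income: 457,000 kr + 98,500 kr + 7,500 kr + 127,500 kr + 134,000 kr = 824,500 kr
  Exemption: 20% × (824,500 kr − 357,000 kr) = 93,500 kr ≥ 89,000 kr, so the exemption is fully phased out
  Base: 824,500 kr − 0 kr = 824,500 kr
  824,500 kr × 23% = 189,635 kr

189,635 kr > 112,220 kr, so the minimum tax is the binding amount.

189,635 kr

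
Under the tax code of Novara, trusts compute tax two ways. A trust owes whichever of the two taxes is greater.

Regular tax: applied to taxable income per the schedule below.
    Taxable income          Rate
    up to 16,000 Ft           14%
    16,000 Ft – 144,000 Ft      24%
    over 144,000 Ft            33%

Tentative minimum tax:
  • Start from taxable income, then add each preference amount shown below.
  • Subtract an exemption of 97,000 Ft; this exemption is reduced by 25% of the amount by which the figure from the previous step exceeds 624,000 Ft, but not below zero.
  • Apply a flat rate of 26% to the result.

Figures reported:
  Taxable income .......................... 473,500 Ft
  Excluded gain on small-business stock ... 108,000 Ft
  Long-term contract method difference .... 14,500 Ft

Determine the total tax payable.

Tentative minimum tax:
  Adjusted income: 473,500 Ft + 108,000 Ft + 14,500 Ft = 596,000 Ft
  Exemption: 596,000 Ft ≤ 624,000 Ft, so full 97,000 Ft applies
  Base: 596,000 Ft − 97,000 Ft = 499,000 Ft
  499,000 Ft × 26% = 129,740 Ft

Regular tax:
  16,000 Ft × 14% = 2,240 Ft
  128,000 Ft × 24% = 30,720 Ft
  329,500 Ft × 33% = 108,735 Ft
  → 141,695 Ft

141,695 Ft > 129,740 Ft, so the regular tax governs.

141,695 Ft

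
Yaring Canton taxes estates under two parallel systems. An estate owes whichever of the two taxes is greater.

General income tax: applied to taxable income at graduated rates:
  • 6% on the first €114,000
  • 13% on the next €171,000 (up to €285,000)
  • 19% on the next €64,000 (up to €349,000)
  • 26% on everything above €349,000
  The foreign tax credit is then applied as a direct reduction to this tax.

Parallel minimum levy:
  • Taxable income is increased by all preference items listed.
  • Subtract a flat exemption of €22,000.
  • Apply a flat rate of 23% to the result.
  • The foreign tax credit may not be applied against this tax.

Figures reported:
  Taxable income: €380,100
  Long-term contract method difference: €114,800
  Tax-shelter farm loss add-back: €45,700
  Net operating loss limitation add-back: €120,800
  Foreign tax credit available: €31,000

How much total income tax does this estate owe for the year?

General income tax:
  €114,000 × 6% = €6,840
  €171,000 × 13% = €22,230
  €64,000 × 19% = €12,160
  €31,100 × 26% = €8,086
  → €49,316
  Less foreign tax credit €31,000 → €18,316

Parallel minimum levy:
  Adjusted income: €380,100 + €114,800 + €45,700 + €120,800 = €661,400
  Less exemption €22,000 → base €639,400
  €639,400 × 23% = €147,062

€147,062 > €18,316, so the parallel minimum levy is the binding amount.

€147,062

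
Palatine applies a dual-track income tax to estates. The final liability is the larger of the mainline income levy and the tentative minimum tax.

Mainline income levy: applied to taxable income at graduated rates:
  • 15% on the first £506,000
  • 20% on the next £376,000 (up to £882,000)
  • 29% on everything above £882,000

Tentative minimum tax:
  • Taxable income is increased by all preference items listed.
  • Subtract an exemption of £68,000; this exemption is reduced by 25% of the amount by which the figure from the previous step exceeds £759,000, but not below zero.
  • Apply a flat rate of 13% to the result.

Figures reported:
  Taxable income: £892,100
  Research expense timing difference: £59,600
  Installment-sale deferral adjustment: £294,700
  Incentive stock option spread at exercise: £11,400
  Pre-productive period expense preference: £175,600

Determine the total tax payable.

Mainline income levy:
  £506,000 × 15% = £75,900
  £376,000 × 20% = £75,200
  £10,100 × 29% = £2,929
  → £154,029

Tentative minimum tax:
  Adjusted income: £892,100 + £59,600 + £294,700 + £11,400 + £175,600 = £1,433,400
  Exemption: 25% × (£1,433,400 − £759,000) = £168,600 ≥ £68,000, so the exemption is fully phased out
  Base: £1,433,400 − £0 = £1,433,400
  £1,433,400 × 13% = £186,342

£186,342 > £154,029, so the tentative minimum tax is the binding amount.

£186,342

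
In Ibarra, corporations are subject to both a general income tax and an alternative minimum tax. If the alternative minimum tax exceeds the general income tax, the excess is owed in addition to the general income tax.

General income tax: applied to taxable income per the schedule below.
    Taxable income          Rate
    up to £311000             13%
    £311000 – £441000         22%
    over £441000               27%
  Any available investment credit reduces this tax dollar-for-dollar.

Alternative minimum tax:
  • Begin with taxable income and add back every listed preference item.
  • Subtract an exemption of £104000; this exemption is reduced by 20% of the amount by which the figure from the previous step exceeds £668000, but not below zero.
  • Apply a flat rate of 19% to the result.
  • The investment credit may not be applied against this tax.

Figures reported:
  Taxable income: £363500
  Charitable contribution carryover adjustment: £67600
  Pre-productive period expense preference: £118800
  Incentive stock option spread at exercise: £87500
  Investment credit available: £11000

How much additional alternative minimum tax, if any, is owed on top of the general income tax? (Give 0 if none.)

Alternative minimum tax:
  Adjusted income: £363500 + £67600 + £118800 + £87500 = £637400
  Exemption: £637400 ≤ £668000, so full £104000 applies
  Base: £637400 − £104000 = £533400
  £533400 × 19% = £101346

General income tax:
  £311000 × 13% = £40430
  £52500 × 22% = £11550
  → £51980
  Less investment credit £11000 → £40980

Excess of alternative minimum tax over general income tax: £101346 − £40980 = £60366.

£60366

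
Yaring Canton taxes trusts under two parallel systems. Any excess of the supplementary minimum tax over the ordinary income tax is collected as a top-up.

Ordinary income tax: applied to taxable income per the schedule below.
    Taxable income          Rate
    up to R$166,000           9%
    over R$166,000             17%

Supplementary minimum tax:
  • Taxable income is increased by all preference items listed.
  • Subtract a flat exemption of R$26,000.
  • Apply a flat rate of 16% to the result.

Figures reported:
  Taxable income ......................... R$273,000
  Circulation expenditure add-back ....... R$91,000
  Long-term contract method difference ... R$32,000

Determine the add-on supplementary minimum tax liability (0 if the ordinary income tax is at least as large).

R$26,070

Supplementary minimum tax:
  Adjusted income: R$273,000 + R$91,000 + R$32,000 = R$396,000
  Less exemption R$26,000 → base R$370,000
  R$370,000 × 16% = R$59,200

Ordinary income tax:
  R$166,000 × 9% = R$14,940
  R$107,000 × 17% = R$18,190
  → R$33,130

Excess of supplementary minimum tax over ordinary income tax: R$59,200 − R$33,130 = R$26,070.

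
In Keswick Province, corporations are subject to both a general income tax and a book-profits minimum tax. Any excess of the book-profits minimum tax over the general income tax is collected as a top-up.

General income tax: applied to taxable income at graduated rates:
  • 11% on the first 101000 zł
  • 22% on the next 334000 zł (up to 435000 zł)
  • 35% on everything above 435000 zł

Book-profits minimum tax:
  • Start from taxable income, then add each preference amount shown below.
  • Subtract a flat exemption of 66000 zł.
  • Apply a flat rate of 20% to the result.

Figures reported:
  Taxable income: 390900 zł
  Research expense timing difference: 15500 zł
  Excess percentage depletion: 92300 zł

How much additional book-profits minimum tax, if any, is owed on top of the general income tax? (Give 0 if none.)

11652 zł

Book-profits minimum tax:
  Adjusted income: 390900 zł + 15500 zł + 92300 zł = 498700 zł
  Less exemption 66000 zł → base 432700 zł
  432700 zł × 20% = 86540 zł

General income tax:
  101000 zł × 11% = 11110 zł
  289900 zł × 22% = 63778 zł
  → 74888 zł

Excess of book-profits minimum tax over general income tax: 86540 zł − 74888 zł = 11652 zł.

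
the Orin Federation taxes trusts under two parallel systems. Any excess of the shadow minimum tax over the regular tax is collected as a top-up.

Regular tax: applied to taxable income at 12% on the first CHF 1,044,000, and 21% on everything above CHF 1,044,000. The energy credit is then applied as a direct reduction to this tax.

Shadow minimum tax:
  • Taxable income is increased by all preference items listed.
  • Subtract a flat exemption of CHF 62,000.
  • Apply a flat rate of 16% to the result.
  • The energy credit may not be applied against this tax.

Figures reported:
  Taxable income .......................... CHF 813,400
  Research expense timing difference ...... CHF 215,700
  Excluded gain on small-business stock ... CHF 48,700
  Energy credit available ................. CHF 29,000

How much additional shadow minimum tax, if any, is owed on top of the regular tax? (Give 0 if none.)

Regular tax:
  CHF 813,400 × 12% = CHF 97,608
  Less energy credit CHF 29,000 → CHF 68,608

Shadow minimum tax:
  Adjusted income: CHF 813,400 + CHF 215,700 + CHF 48,700 = CHF 1,077,800
  Less exemption CHF 62,000 → base CHF 1,015,800
  CHF 1,015,800 × 16% = CHF 162,528

Excess of shadow minimum tax over regular tax: CHF 162,528 − CHF 68,608 = CHF 93,920.

CHF 93,920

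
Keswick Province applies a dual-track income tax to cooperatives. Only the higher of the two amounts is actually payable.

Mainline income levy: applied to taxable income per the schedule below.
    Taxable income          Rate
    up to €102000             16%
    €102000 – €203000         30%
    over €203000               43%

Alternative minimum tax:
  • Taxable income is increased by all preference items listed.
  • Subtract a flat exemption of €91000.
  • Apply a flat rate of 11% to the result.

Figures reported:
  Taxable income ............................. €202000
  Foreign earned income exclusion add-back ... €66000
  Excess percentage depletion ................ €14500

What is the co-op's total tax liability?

€46320

Alternative minimum tax:
  Adjusted income: €202000 + €66000 + €14500 = €282500
  Less exemption €91000 → base €191500
  €191500 × 11% = €21065

Mainline income levy:
  €102000 × 16% = €16320
  €100000 × 30% = €30000
  → €46320

€46320 > €21065, so the mainline income levy governs.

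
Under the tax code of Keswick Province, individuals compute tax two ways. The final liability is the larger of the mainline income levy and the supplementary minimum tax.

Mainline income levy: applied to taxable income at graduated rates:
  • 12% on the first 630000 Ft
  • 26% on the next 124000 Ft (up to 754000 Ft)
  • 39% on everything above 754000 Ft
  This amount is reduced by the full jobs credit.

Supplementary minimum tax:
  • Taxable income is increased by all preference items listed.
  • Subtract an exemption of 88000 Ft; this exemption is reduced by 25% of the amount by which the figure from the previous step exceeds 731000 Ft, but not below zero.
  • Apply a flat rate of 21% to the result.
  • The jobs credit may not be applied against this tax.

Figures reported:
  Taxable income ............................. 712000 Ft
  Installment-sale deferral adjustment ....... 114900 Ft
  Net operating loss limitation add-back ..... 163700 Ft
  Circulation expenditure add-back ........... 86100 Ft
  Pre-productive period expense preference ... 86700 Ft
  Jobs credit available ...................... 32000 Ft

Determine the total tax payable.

Mainline income levy:
  630000 Ft × 12% = 75600 Ft
  82000 Ft × 26% = 21320 Ft
  → 96920 Ft
  Less jobs credit 32000 Ft → 64920 Ft

Supplementary minimum tax:
  Adjusted income: 712000 Ft + 114900 Ft + 163700 Ft + 86100 Ft + 86700 Ft = 1163400 Ft
  Exemption: 25% × (1163400 Ft − 731000 Ft) = 108100 Ft ≥ 88000 Ft, so the exemption is fully phased out
  Base: 1163400 Ft − 0 Ft = 1163400 Ft
  1163400 Ft × 21% = 244314 Ft

244314 Ft > 64920 Ft, so the supplementary minimum tax is the binding amount.

244314 Ft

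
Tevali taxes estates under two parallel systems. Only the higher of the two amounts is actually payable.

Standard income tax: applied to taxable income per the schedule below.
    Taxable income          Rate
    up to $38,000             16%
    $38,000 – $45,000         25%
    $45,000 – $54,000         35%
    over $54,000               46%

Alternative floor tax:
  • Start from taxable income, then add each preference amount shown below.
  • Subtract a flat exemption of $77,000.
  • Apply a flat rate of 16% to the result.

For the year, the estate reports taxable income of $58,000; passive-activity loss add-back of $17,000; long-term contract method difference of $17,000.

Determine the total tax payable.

Alternative floor tax:
  Adjusted income: $58,000 + $17,000 + $17,000 = $92,000
  Less exemption $77,000 → base $15,000
  $15,000 × 16% = $2,400

Standard income tax:
  $38,000 × 16% = $6,080
  $7,000 × 25% = $1,750
  $9,000 × 35% = $3,150
  $4,000 × 46% = $1,840
  → $12,820

$12,820 > $2,400, so the standard income tax governs.

$12,820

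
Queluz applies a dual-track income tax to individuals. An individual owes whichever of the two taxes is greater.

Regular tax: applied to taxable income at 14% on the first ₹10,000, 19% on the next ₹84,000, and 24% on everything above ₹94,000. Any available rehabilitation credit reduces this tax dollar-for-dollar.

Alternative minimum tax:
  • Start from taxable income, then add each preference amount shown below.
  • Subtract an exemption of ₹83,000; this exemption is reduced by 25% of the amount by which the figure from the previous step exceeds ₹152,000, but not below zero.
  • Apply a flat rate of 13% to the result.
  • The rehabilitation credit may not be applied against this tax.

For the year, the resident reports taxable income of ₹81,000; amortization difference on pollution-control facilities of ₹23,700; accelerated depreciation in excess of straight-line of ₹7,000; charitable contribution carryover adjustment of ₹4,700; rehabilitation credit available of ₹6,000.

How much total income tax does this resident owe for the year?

Regular tax:
  ₹10,000 × 14% = ₹1,400
  ₹71,000 × 19% = ₹13,490
  → ₹14,890
  Less rehabilitation credit ₹6,000 → ₹8,890

Alternative minimum tax:
  Adjusted income: ₹81,000 + ₹23,700 + ₹7,000 + ₹4,700 = ₹116,400
  Exemption: ₹116,400 ≤ ₹152,000, so full ₹83,000 applies
  Base: ₹116,400 − ₹83,000 = ₹33,400
  ₹33,400 × 13% = ₹4,342

₹8,890 > ₹4,342, so the regular tax governs.

₹8,890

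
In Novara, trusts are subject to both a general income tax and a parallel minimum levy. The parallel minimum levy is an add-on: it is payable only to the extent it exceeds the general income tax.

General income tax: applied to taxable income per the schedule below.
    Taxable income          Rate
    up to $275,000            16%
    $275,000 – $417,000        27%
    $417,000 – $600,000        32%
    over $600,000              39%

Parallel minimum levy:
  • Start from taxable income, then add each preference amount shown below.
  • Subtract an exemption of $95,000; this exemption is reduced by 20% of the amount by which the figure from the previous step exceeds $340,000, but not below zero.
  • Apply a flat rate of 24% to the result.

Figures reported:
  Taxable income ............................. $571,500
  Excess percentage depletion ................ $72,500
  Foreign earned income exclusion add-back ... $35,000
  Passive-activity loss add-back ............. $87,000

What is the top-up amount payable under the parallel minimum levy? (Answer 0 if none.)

$49,708

General income tax:
  $275,000 × 16% = $44,000
  $142,000 × 27% = $38,340
  $154,500 × 32% = $49,440
  → $131,780

Parallel minimum levy:
  Adjusted income: $571,500 + $72,500 + $35,000 + $87,000 = $766,000
  Exemption: $95,000 − 20% × ($766,000 − $340,000) = $95,000 − $85,200 = $9,800
  Base: $766,000 − $9,800 = $756,200
  $756,200 × 24% = $181,488

Excess of parallel minimum levy over general income tax: $181,488 − $131,780 = $49,708.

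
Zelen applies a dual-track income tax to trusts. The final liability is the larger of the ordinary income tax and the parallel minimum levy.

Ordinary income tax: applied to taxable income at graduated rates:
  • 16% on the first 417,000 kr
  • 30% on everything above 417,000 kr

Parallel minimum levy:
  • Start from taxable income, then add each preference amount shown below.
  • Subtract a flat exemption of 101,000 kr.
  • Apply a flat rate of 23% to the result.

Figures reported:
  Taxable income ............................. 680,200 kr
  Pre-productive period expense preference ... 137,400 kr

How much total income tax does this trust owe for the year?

Parallel minimum levy:
  Adjusted income: 680,200 kr + 137,400 kr = 817,600 kr
  Less exemption 101,000 kr → base 716,600 kr
  716,600 kr × 23% = 164,818 kr

Ordinary income tax:
  417,000 kr × 16% = 66,720 kr
  263,200 kr × 30% = 78,960 kr
  → 145,680 kr

164,818 kr > 145,680 kr, so the parallel minimum levy is the binding amount.

164,818 kr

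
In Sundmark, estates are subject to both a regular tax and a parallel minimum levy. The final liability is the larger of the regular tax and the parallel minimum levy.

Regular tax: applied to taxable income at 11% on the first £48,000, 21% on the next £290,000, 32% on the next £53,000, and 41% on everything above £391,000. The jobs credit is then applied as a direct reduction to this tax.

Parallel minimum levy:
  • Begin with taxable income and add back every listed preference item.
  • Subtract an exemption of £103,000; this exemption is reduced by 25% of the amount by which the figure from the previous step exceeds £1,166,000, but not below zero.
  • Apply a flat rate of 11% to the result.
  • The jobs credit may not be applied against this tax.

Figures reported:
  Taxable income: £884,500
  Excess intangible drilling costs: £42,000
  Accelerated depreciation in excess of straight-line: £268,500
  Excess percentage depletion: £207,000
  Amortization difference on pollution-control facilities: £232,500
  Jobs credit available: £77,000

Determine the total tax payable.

Regular tax:
  £48,000 × 11% = £5,280
  £290,000 × 21% = £60,900
  £53,000 × 32% = £16,960
  £493,500 × 41% = £202,335
  → £285,475
  Less jobs credit £77,000 → £208,475

Parallel minimum levy:
  Adjusted income: £884,500 + £42,000 + £268,500 + £207,000 + £232,500 = £1,634,500
  Exemption: 25% × (£1,634,500 − £1,166,000) = £117,125 ≥ £103,000, so the exemption is fully phased out
  Base: £1,634,500 − £0 = £1,634,500
  £1,634,500 × 11% = £179,795

£208,475 > £179,795, so the regular tax governs.

£208,475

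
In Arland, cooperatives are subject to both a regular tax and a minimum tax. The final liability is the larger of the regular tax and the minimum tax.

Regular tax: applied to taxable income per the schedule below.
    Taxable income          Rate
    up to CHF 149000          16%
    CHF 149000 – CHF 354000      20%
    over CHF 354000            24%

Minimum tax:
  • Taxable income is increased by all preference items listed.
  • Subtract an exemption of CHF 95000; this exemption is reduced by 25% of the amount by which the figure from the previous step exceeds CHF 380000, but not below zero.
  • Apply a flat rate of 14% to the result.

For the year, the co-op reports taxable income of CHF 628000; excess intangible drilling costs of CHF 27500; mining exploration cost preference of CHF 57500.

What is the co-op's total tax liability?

Minimum tax:
  Adjusted income: CHF 628000 + CHF 27500 + CHF 57500 = CHF 713000
  Exemption: CHF 95000 − 25% × (CHF 713000 − CHF 380000) = CHF 95000 − CHF 83250 = CHF 11750
  Base: CHF 713000 − CHF 11750 = CHF 701250
  CHF 701250 × 14% = CHF 98175

Regular tax:
  CHF 149000 × 16% = CHF 23840
  CHF 205000 × 20% = CHF 41000
  CHF 274000 × 24% = CHF 65760
  → CHF 130600

CHF 130600 > CHF 98175, so the regular tax governs.

CHF 130600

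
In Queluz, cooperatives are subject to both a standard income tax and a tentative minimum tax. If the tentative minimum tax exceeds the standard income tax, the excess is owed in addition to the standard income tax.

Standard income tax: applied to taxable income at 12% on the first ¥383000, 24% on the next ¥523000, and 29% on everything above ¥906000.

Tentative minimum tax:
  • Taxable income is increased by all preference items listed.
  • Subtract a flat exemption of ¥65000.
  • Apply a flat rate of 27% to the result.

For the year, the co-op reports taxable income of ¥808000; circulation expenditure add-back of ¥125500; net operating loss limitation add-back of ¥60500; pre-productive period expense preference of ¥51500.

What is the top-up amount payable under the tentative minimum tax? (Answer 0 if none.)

¥116775

Standard income tax:
  ¥383000 × 12% = ¥45960
  ¥425000 × 24% = ¥102000
  → ¥147960

Tentative minimum tax:
  Adjusted income: ¥808000 + ¥125500 + ¥60500 + ¥51500 = ¥1045500
  Less exemption ¥65000 → base ¥980500
  ¥980500 × 27% = ¥264735

Excess of tentative minimum tax over standard income tax: ¥264735 − ¥147960 = ¥116775.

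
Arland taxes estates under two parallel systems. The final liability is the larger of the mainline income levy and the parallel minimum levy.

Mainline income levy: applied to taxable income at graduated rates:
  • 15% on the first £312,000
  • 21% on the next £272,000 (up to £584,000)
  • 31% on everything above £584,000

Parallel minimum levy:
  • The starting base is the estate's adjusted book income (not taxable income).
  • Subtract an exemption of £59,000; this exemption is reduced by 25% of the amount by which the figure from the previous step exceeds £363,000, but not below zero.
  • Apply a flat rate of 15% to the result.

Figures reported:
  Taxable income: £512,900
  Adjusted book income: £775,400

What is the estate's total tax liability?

£116,310

Mainline income levy:
  £312,000 × 15% = £46,800
  £200,900 × 21% = £42,189
  → £88,989

Parallel minimum levy:
  Base (adjusted book income): £775,400
  Exemption: 25% × (£775,400 − £363,000) = £103,100 ≥ £59,000, so the exemption is fully phased out
  Base: £775,400 − £0 = £775,400
  £775,400 × 15% = £116,310

£116,310 > £88,989, so the parallel minimum levy is the binding amount.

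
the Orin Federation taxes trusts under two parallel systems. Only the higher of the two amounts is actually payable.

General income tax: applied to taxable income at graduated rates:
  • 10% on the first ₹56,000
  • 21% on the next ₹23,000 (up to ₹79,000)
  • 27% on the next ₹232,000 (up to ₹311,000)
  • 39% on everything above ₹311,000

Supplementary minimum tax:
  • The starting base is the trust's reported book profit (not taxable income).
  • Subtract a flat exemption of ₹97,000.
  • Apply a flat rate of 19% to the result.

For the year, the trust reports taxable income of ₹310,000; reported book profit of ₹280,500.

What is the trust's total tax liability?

General income tax:
  ₹56,000 × 10% = ₹5,600
  ₹23,000 × 21% = ₹4,830
  ₹231,000 × 27% = ₹62,370
  → ₹72,800

Supplementary minimum tax:
  Base (reported book profit): ₹280,500
  Less exemption ₹97,000 → base ₹183,500
  ₹183,500 × 19% = ₹34,865

₹72,800 > ₹34,865, so the general income tax governs.

₹72,800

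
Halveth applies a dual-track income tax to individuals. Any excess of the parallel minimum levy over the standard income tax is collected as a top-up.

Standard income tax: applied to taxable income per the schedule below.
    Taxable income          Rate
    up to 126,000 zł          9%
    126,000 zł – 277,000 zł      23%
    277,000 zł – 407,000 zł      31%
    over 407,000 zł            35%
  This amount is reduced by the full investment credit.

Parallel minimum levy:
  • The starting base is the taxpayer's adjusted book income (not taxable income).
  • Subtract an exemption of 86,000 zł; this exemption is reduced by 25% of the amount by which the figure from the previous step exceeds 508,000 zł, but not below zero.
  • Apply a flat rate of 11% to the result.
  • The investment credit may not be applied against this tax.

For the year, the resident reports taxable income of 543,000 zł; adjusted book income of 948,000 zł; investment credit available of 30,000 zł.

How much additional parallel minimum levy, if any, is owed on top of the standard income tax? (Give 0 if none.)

310 zł

Parallel minimum levy:
  Base (adjusted book income): 948,000 zł
  Exemption: 25% × (948,000 zł − 508,000 zł) = 110,000 zł ≥ 86,000 zł, so the exemption is fully phased out
  Base: 948,000 zł − 0 zł = 948,000 zł
  948,000 zł × 11% = 104,280 zł

Standard income tax:
  126,000 zł × 9% = 11,340 zł
  151,000 zł × 23% = 34,730 zł
  130,000 zł × 31% = 40,300 zł
  136,000 zł × 35% = 47,600 zł
  → 133,970 zł
  Less investment credit 30,000 zł → 103,970 zł

Excess of parallel minimum levy over standard income tax: 104,280 zł − 103,970 zł = 310 zł.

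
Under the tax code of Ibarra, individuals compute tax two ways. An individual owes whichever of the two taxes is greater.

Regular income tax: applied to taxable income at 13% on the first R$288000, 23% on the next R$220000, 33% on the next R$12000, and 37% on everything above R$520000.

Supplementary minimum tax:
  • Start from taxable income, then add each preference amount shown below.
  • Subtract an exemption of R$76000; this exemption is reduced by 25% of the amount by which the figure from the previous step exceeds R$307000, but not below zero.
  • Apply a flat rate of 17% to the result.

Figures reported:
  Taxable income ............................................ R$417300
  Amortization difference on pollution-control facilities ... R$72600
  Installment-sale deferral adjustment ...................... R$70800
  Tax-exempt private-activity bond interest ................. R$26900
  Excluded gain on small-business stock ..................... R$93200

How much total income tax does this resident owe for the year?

Regular income tax:
  R$288000 × 13% = R$37440
  R$129300 × 23% = R$29739
  → R$67179

Supplementary minimum tax:
  Adjusted income: R$417300 + R$72600 + R$70800 + R$26900 + R$93200 = R$680800
  Exemption: 25% × (R$680800 − R$307000) = R$93450 ≥ R$76000, so the exemption is fully phased out
  Base: R$680800 − R$0 = R$680800
  R$680800 × 17% = R$115736

R$115736 > R$67179, so the supplementary minimum tax is the binding amount.

R$115736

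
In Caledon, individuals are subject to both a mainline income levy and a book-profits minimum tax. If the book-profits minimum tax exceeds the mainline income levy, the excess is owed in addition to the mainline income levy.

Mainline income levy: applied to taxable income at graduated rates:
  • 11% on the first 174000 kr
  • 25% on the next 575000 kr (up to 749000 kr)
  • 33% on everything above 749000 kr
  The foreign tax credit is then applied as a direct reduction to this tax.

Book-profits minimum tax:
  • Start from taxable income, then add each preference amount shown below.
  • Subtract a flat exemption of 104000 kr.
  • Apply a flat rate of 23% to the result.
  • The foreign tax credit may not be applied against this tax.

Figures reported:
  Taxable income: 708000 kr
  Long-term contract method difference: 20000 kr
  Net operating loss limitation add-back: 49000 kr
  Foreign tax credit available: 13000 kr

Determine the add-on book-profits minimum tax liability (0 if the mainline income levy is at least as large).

Mainline income levy:
  174000 kr × 11% = 19140 kr
  534000 kr × 25% = 133500 kr
  → 152640 kr
  Less foreign tax credit 13000 kr → 139640 kr

Book-profits minimum tax:
  Adjusted income: 708000 kr + 20000 kr + 49000 kr = 777000 kr
  Less exemption 104000 kr → base 673000 kr
  673000 kr × 23% = 154790 kr

Excess of book-profits minimum tax over mainline income levy: 154790 kr − 139640 kr = 15150 kr.

15150 kr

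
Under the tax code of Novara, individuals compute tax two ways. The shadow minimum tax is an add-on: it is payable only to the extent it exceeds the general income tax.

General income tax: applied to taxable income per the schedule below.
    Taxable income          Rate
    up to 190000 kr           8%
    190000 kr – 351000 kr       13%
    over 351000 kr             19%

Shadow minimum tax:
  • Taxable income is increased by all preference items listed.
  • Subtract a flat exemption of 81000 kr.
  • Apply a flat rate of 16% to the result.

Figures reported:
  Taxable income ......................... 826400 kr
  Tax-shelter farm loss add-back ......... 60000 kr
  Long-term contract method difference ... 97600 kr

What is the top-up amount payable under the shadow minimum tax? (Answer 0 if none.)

18024 kr

General income tax:
  190000 kr × 8% = 15200 kr
  161000 kr × 13% = 20930 kr
  475400 kr × 19% = 90326 kr
  → 126456 kr

Shadow minimum tax:
  Adjusted income: 826400 kr + 60000 kr + 97600 kr = 984000 kr
  Less exemption 81000 kr → base 903000 kr
  903000 kr × 16% = 144480 kr

Excess of shadow minimum tax over general income tax: 144480 kr − 126456 kr = 18024 kr.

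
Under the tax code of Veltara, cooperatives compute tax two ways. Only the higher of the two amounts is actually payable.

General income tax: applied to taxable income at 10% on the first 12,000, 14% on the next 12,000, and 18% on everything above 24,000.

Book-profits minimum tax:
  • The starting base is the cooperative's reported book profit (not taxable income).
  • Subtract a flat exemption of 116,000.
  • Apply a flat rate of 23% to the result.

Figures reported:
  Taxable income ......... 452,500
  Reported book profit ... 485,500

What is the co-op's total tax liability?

Book-profits minimum tax:
  Base (reported book profit): 485,500
  Less exemption 116,000 → base 369,500
  369,500 × 23% = 84,985

General income tax:
  12,000 × 10% = 1,200
  12,000 × 14% = 1,680
  428,500 × 18% = 77,130
  → 80,010

84,985 > 80,010, so the book-profits minimum tax is the binding amount.

84,985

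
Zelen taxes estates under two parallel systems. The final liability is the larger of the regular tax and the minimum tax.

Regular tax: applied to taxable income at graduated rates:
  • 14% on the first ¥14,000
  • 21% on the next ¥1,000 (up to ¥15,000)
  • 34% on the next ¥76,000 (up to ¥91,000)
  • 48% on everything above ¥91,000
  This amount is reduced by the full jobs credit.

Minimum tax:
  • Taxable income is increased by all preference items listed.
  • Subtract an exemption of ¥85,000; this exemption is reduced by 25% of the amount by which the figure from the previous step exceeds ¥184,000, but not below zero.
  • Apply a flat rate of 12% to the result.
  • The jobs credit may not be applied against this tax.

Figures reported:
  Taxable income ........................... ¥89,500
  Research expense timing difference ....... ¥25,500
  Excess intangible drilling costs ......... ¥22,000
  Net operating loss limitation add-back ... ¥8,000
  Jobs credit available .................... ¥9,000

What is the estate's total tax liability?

¥18,500

Minimum tax:
  Adjusted income: ¥89,500 + ¥25,500 + ¥22,000 + ¥8,000 = ¥145,000
  Exemption: ¥145,000 ≤ ¥184,000, so full ¥85,000 applies
  Base: ¥145,000 − ¥85,000 = ¥60,000
  ¥60,000 × 12% = ¥7,200

Regular tax:
  ¥14,000 × 14% = ¥1,960
  ¥1,000 × 21% = ¥210
  ¥74,500 × 34% = ¥25,330
  → ¥27,500
  Less jobs credit ¥9,000 → ¥18,500

¥18,500 > ¥7,200, so the regular tax governs.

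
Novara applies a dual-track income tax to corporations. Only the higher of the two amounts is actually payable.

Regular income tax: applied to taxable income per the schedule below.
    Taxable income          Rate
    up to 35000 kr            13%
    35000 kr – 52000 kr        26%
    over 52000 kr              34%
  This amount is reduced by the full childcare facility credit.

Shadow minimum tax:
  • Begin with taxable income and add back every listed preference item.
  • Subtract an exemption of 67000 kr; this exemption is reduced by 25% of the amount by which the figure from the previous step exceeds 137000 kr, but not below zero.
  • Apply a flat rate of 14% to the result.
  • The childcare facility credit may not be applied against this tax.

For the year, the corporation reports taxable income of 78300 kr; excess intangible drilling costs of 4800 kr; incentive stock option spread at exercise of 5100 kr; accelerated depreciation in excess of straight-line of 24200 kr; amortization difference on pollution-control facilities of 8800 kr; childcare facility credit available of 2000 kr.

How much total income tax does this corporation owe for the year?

15912 kr

Regular income tax:
  35000 kr × 13% = 4550 kr
  17000 kr × 26% = 4420 kr
  26300 kr × 34% = 8942 kr
  → 17912 kr
  Less childcare facility credit 2000 kr → 15912 kr

Shadow minimum tax:
  Adjusted income: 78300 kr + 4800 kr + 5100 kr + 24200 kr + 8800 kr = 121200 kr
  Exemption: 121200 kr ≤ 137000 kr, so full 67000 kr applies
  Base: 121200 kr − 67000 kr = 54200 kr
  54200 kr × 14% = 7588 kr

15912 kr > 7588 kr, so the regular income tax governs.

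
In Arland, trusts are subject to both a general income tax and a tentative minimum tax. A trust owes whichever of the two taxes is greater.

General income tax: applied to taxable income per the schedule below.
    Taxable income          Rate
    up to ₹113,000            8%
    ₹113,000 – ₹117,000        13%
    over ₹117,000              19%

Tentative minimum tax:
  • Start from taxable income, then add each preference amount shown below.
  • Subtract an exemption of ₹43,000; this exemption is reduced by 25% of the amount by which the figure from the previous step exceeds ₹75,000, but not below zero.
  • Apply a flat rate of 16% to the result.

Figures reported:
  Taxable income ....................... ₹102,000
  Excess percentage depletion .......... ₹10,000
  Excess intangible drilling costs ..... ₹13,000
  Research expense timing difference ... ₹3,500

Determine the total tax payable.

₹15,820

Tentative minimum tax:
  Adjusted income: ₹102,000 + ₹10,000 + ₹13,000 + ₹3,500 = ₹128,500
  Exemption: ₹43,000 − 25% × (₹128,500 − ₹75,000) = ₹43,000 − ₹13,375 = ₹29,625
  Base: ₹128,500 − ₹29,625 = ₹98,875
  ₹98,875 × 16% = ₹15,820

General income tax:
  ₹102,000 × 8% = ₹8,160

₹15,820 > ₹8,160, so the tentative minimum tax is the binding amount.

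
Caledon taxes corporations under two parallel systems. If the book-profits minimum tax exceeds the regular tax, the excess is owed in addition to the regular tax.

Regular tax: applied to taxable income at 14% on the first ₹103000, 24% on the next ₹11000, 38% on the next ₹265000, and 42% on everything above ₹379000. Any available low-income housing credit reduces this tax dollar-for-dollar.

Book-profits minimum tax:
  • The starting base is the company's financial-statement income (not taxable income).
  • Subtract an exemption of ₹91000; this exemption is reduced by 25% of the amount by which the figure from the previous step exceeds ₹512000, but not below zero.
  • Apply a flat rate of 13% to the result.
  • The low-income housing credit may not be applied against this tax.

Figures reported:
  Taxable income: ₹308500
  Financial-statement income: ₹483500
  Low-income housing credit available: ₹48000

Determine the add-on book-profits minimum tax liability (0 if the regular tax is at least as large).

Book-profits minimum tax:
  Base (financial-statement income): ₹483500
  Exemption: ₹483500 ≤ ₹512000, so full ₹91000 applies
  Base: ₹483500 − ₹91000 = ₹392500
  ₹392500 × 13% = ₹51025

Regular tax:
  ₹103000 × 14% = ₹14420
  ₹11000 × 24% = ₹2640
  ₹194500 × 38% = ₹73910
  → ₹90970
  Less low-income housing credit ₹48000 → ₹42970

Excess of book-profits minimum tax over regular tax: ₹51025 − ₹42970 = ₹8055.

₹8055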